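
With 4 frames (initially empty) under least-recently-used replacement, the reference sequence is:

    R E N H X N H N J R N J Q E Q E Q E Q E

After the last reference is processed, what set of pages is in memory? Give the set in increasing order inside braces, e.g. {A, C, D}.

R -> fault, frames [R]
E -> fault, frames [R, E]
N -> fault, frames [R, E, N]
H -> fault, frames [R, E, N, H]
X -> fault, evict R, frames [E, N, H, X]
N -> hit
H -> hit
N -> hit
J -> fault, evict E, frames [X, H, N, J]
R -> fault, evict X, frames [H, N, J, R]
N -> hit
J -> hit
Q -> fault, evict H, frames [R, N, J, Q]
E -> fault, evict R, frames [N, J, Q, E]
Q -> hit
E -> hit
Q -> hit
E -> hit
Q -> hit
E -> hit

{E, J, N, Q}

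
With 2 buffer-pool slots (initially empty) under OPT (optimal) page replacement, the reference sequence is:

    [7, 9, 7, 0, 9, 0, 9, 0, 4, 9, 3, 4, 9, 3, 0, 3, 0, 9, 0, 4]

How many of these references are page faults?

7 → fault, frames {7}
9 → fault, frames {7,9}
7 → hit
0 → fault, evict 7, frames {9,0}
9 → hit
0 → hit
9 → hit
0 → hit
4 → fault, evict 0, frames {9,4}
9 → hit
3 → fault, evict 9, frames {4,3}
4 → hit
9 → fault, evict 4, frames {3,9}
3 → hit
0 → fault, evict 9, frames {3,0}
3 → hit
0 → hit
9 → fault, evict 3, frames {0,9}
0 → hit
4 → fault, evict 9, frames {0,4}
Page faults: 9.

9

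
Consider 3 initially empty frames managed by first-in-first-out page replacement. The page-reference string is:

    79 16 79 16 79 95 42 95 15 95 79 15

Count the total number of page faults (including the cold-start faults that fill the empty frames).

79: miss, frames [79]
16: miss, frames [79, 16]
79: hit
16: hit
79: hit
95: miss, frames [79, 16, 95]
42: miss, evict 79, frames [16, 95, 42]
95: hit
15: miss, evict 16, frames [95, 42, 15]
95: hit
79: miss, evict 95, frames [42, 15, 79]
15: hit
Page faults: 6.

6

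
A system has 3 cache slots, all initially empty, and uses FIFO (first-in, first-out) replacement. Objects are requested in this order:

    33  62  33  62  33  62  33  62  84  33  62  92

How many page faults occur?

4

33: fault, frames [33]
62: fault, frames [33, 62]
33: hit
62: hit
33: hit
62: hit
33: hit
62: hit
84: fault, frames [33, 62, 84]
33: hit
62: hit
92: fault, evict 33, frames [62, 84, 92]
Page faults: 4.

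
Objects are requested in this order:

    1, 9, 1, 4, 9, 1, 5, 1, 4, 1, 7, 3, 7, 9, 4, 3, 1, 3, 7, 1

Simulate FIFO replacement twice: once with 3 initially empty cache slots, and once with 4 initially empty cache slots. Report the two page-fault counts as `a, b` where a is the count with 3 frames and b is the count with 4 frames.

12, 10

3 frames: F F . F . . F F . . F F . F F . F F F . → 12 faults.
4 frames: F F . F . . F . . . F F . F F . F . F . → 10 faults.
10 < 12: adding a frame reduced faults, as is typical.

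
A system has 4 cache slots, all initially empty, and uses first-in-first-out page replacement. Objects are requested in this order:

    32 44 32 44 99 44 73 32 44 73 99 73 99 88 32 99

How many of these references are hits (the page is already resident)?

10

32 -> fault, frames [32]
44 -> fault, frames [32, 44]
32 -> hit
44 -> hit
99 -> fault, frames [32, 44, 99]
44 -> hit
73 -> fault, frames [32, 44, 99, 73]
32 -> hit
44 -> hit
73 -> hit
99 -> hit
73 -> hit
99 -> hit
88 -> fault, evict 32, frames [44, 99, 73, 88]
32 -> fault, evict 44, frames [99, 73, 88, 32]
99 -> hit
Hits: 10.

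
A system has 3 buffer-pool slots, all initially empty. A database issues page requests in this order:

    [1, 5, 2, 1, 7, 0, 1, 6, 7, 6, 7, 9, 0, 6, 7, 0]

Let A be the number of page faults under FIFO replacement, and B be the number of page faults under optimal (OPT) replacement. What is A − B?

4

Under FIFO: F F F . F F F F F . . F F F F . → 12 faults.
Under OPT: F F F . F F . F . . . F . . F . → 8 faults.
A − B = 12 − 8 = 4.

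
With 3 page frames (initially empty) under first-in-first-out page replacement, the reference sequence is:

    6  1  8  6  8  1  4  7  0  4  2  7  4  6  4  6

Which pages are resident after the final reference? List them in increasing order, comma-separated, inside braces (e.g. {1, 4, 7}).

{2, 4, 6}

6 → miss, frames [6]
1 → miss, frames [6, 1]
8 → miss, frames [6, 1, 8]
6 → hit
8 → hit
1 → hit
4 → miss, evict 6, frames [1, 8, 4]
7 → miss, evict 1, frames [8, 4, 7]
0 → miss, evict 8, frames [4, 7, 0]
4 → hit
2 → miss, evict 4, frames [7, 0, 2]
7 → hit
4 → miss, evict 7, frames [0, 2, 4]
6 → miss, evict 0, frames [2, 4, 6]
4 → hit
6 → hit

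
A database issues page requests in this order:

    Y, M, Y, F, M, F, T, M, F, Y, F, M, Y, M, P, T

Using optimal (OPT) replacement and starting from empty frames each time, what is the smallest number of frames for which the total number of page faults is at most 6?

4

f=1: 16 faults
f=2: 9 faults
f=3: 7 faults
f=4: 5 faults
f=5: 5 faults
Smallest f with faults ≤ 6 is 4.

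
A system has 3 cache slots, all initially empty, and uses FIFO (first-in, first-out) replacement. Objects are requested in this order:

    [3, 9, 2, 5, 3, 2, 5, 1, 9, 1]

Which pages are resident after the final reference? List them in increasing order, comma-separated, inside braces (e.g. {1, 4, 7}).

{1, 3, 9}

3: miss, frames (3)
9: miss, frames (3 9)
2: miss, frames (3 9 2)
5: miss, evict 3, frames (9 2 5)
3: miss, evict 9, frames (2 5 3)
2: hit
5: hit
1: miss, evict 2, frames (5 3 1)
9: miss, evict 5, frames (3 1 9)
1: hit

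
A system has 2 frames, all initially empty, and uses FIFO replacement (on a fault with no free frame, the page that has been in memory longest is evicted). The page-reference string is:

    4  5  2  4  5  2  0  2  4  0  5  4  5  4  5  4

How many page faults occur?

4: miss, frames {4}
5: miss, frames {4,5}
2: miss, evict 4, frames {5,2}
4: miss, evict 5, frames {2,4}
5: miss, evict 2, frames {4,5}
2: miss, evict 4, frames {5,2}
0: miss, evict 5, frames {2,0}
2: hit
4: miss, evict 2, frames {0,4}
0: hit
5: miss, evict 0, frames {4,5}
4: hit
5: hit
4: hit
5: hit
4: hit
Page faults: 9.

9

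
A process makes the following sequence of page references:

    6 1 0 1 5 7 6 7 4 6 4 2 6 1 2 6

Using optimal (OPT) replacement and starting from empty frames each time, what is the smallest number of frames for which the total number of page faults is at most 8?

f=1: 16 faults
f=2: 10 faults
f=3: 7 faults
f=4: 7 faults
f=5: 7 faults
f=6: 7 faults
f=7: 7 faults
Smallest f with faults ≤ 8 is 3.

3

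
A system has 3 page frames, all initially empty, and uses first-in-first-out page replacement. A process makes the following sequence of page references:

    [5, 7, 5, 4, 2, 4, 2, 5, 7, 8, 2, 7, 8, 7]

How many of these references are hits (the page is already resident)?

6

5: fault, frames [5]
7: fault, frames [5, 7]
5: hit
4: fault, frames [5, 7, 4]
2: fault, evict 5, frames [7, 4, 2]
4: hit
2: hit
5: fault, evict 7, frames [4, 2, 5]
7: fault, evict 4, frames [2, 5, 7]
8: fault, evict 2, frames [5, 7, 8]
2: fault, evict 5, frames [7, 8, 2]
7: hit
8: hit
7: hit
Hits: 6.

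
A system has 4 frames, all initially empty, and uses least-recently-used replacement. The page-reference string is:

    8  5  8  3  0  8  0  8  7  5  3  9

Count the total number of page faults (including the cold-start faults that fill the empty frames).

8

8 → fault, frames {8}
5 → fault, frames {8,5}
8 → hit
3 → fault, frames {5,8,3}
0 → fault, frames {5,8,3,0}
8 → hit
0 → hit
8 → hit
7 → fault, evict 5, frames {3,0,8,7}
5 → fault, evict 3, frames {0,8,7,5}
3 → fault, evict 0, frames {8,7,5,3}
9 → fault, evict 8, frames {7,5,3,9}
Page faults: 8.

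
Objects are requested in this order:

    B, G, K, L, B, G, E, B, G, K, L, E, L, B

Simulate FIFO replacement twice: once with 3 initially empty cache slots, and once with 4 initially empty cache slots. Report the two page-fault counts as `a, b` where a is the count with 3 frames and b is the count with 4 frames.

10, 11

3 frames: F F F F F F F . . F F . . F → 10 faults.
4 frames: F F F F . . F F F F F F . F → 11 faults.
11 > 10: adding a frame increased faults — Belady's anomaly.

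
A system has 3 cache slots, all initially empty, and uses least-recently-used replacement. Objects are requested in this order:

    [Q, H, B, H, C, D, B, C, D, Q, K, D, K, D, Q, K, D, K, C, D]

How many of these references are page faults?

9

Q → miss, frames [Q]
H → miss, frames [Q, H]
B → miss, frames [Q, H, B]
H → hit
C → miss, evict Q, frames [B, H, C]
D → miss, evict B, frames [H, C, D]
B → miss, evict H, frames [C, D, B]
C → hit
D → hit
Q → miss, evict B, frames [C, D, Q]
K → miss, evict C, frames [D, Q, K]
D → hit
K → hit
D → hit
Q → hit
K → hit
D → hit
K → hit
C → miss, evict Q, frames [D, K, C]
D → hit
Page faults: 9.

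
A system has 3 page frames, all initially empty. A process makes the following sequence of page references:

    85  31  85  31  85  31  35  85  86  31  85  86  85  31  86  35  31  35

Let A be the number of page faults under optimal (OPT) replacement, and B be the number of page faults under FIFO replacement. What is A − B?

Under OPT: F F . . . . F . F . . . . . . F . . → 5 faults.
Under FIFO: F F . . . . F . F . F . . F . F . . → 7 faults.
A − B = 5 − 7 = -2.

-2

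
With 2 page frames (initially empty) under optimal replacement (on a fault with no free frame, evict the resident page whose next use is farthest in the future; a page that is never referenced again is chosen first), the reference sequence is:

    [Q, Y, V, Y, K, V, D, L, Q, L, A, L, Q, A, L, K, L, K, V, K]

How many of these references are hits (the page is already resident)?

Q → miss, frames (Q)
Y → miss, frames (Q Y)
V → miss, evict Q, frames (Y V)
Y → hit
K → miss, evict Y, frames (V K)
V → hit
D → miss, evict V, frames (K D)
L → miss, evict D, frames (K L)
Q → miss, evict K, frames (L Q)
L → hit
A → miss, evict Q, frames (L A)
L → hit
Q → miss, evict L, frames (A Q)
A → hit
L → miss, evict Q, frames (A L)
K → miss, evict A, frames (L K)
L → hit
K → hit
V → miss, evict L, frames (K V)
K → hit
Hits: 8.

8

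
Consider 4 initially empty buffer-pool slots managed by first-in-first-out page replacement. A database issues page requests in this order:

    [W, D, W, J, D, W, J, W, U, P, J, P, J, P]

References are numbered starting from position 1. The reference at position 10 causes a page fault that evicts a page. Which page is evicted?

W

pos 1: W: fault, frames (W)
pos 2: D: fault, frames (W D)
pos 3: W: hit
pos 4: J: fault, frames (W D J)
pos 5: D: hit
pos 6: W: hit
pos 7: J: hit
pos 8: W: hit
pos 9: U: fault, frames (W D J U)
pos 10: P: fault, evict W, frames (D J U P)
At position 10, page W is evicted.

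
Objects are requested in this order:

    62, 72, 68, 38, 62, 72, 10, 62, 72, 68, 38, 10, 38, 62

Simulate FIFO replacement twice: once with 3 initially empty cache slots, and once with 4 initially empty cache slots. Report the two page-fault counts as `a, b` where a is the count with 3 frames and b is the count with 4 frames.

10, 11

3 frames: F F F F F F F . . F F . . F → 10 faults.
4 frames: F F F F . . F F F F F F . F → 11 faults.
11 > 10: adding a frame increased faults — Belady's anomaly.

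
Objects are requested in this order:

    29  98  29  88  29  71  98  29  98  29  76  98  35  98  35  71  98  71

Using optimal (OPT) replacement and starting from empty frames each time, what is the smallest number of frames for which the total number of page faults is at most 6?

f=1: 18 faults
f=2: 8 faults
f=3: 6 faults
f=4: 6 faults
f=5: 6 faults
f=6: 6 faults
Smallest f with faults ≤ 6 is 3.

3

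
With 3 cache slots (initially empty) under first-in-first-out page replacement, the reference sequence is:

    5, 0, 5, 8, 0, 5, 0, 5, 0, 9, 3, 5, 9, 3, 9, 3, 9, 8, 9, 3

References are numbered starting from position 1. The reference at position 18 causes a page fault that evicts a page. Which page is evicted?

pos 1: 5: fault, frames (5)
pos 2: 0: fault, frames (5 0)
pos 3: 5: hit
pos 4: 8: fault, frames (5 0 8)
pos 5: 0: hit
pos 6: 5: hit
pos 7: 0: hit
pos 8: 5: hit
pos 9: 0: hit
pos 10: 9: fault, evict 5, frames (0 8 9)
pos 11: 3: fault, evict 0, frames (8 9 3)
pos 12: 5: fault, evict 8, frames (9 3 5)
pos 13: 9: hit
pos 14: 3: hit
pos 15: 9: hit
pos 16: 3: hit
pos 17: 9: hit
pos 18: 8: fault, evict 9, frames (3 5 8)
At position 18, page 9 is evicted.

9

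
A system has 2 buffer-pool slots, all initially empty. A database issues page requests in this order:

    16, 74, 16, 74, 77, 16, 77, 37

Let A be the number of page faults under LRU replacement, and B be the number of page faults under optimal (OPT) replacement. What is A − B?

Under LRU: F F . . F F . F → 5 faults.
Under OPT: F F . . F . . F → 4 faults.
A − B = 5 − 4 = 1.

1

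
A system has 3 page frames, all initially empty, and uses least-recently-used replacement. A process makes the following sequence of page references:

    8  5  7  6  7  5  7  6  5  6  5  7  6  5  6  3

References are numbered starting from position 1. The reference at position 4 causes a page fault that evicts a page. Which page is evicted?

8

pos 1: 8 -> miss, frames (8)
pos 2: 5 -> miss, frames (8 5)
pos 3: 7 -> miss, frames (8 5 7)
pos 4: 6 -> miss, evict 8, frames (5 7 6)
At position 4, page 8 is evicted.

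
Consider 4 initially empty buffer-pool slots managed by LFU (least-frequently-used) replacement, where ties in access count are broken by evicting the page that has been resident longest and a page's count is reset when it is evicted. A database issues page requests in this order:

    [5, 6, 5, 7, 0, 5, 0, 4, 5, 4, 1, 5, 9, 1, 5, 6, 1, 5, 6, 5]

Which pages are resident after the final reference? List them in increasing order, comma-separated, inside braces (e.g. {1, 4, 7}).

{0, 4, 5, 6}

5: miss, frames (5)
6: miss, frames (5 6)
5: hit
7: miss, frames (5 6 7)
0: miss, frames (5 6 7 0)
5: hit
0: hit
4: miss, evict 6, frames (5 7 0 4)
5: hit
4: hit
1: miss, evict 7, frames (5 0 4 1)
5: hit
9: miss, evict 1, frames (5 0 4 9)
1: miss, evict 9, frames (5 0 4 1)
5: hit
6: miss, evict 1, frames (5 0 4 6)
1: miss, evict 6, frames (5 0 4 1)
5: hit
6: miss, evict 1, frames (5 0 4 6)
5: hit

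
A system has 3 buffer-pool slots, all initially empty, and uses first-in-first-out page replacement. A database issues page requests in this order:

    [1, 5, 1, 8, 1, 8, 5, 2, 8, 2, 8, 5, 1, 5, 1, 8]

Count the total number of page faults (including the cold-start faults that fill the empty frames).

7

1 -> fault, frames [1]
5 -> fault, frames [1, 5]
1 -> hit
8 -> fault, frames [1, 5, 8]
1 -> hit
8 -> hit
5 -> hit
2 -> fault, evict 1, frames [5, 8, 2]
8 -> hit
2 -> hit
8 -> hit
5 -> hit
1 -> fault, evict 5, frames [8, 2, 1]
5 -> fault, evict 8, frames [2, 1, 5]
1 -> hit
8 -> fault, evict 2, frames [1, 5, 8]
Page faults: 7.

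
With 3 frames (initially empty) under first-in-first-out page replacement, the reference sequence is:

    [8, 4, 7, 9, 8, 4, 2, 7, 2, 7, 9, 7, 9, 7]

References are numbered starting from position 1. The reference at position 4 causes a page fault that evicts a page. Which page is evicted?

8

pos 1: 8 → fault, frames {8}
pos 2: 4 → fault, frames {8,4}
pos 3: 7 → fault, frames {8,4,7}
pos 4: 9 → fault, evict 8, frames {4,7,9}
At position 4, page 8 is evicted.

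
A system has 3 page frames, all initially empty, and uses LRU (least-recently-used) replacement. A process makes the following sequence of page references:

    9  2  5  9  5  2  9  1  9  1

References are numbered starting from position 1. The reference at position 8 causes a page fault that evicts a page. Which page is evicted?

pos 1: 9 -> miss, frames (9)
pos 2: 2 -> miss, frames (9 2)
pos 3: 5 -> miss, frames (9 2 5)
pos 4: 9 -> hit
pos 5: 5 -> hit
pos 6: 2 -> hit
pos 7: 9 -> hit
pos 8: 1 -> miss, evict 5, frames (2 9 1)
At position 8, page 5 is evicted.

5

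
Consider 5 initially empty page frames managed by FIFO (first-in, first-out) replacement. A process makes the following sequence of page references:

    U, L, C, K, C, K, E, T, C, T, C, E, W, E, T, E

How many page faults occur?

U: fault, frames {U}
L: fault, frames {U,L}
C: fault, frames {U,L,C}
K: fault, frames {U,L,C,K}
C: hit
K: hit
E: fault, frames {U,L,C,K,E}
T: fault, evict U, frames {L,C,K,E,T}
C: hit
T: hit
C: hit
E: hit
W: fault, evict L, frames {C,K,E,T,W}
E: hit
T: hit
E: hit
Page faults: 7.

7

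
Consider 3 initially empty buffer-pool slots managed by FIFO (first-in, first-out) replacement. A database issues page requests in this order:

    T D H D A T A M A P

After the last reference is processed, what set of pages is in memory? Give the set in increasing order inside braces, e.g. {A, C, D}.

T → fault, frames (T)
D → fault, frames (T D)
H → fault, frames (T D H)
D → hit
A → fault, evict T, frames (D H A)
T → fault, evict D, frames (H A T)
A → hit
M → fault, evict H, frames (A T M)
A → hit
P → fault, evict A, frames (T M P)

{M, P, T}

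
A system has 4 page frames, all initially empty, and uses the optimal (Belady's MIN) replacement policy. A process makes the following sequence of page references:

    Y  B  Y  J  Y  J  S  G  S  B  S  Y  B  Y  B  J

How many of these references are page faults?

6

Y: miss, frames (Y)
B: miss, frames (Y B)
Y: hit
J: miss, frames (Y B J)
Y: hit
J: hit
S: miss, frames (Y B J S)
G: miss, evict J, frames (Y B S G)
S: hit
B: hit
S: hit
Y: hit
B: hit
Y: hit
B: hit
J: miss, evict G, frames (Y B S J)
Page faults: 6.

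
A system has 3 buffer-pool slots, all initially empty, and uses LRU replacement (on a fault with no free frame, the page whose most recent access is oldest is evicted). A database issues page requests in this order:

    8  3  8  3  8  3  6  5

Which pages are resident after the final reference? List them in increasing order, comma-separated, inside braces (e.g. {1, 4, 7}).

{3, 5, 6}

8 -> fault, frames (8)
3 -> fault, frames (8 3)
8 -> hit
3 -> hit
8 -> hit
3 -> hit
6 -> fault, frames (8 3 6)
5 -> fault, evict 8, frames (3 6 5)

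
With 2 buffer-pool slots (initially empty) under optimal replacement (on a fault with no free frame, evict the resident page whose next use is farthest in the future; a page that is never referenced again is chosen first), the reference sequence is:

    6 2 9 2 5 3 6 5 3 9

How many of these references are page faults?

6: fault, frames [6]
2: fault, frames [6, 2]
9: fault, evict 6, frames [2, 9]
2: hit
5: fault, evict 2, frames [9, 5]
3: fault, evict 9, frames [5, 3]
6: fault, evict 3, frames [5, 6]
5: hit
3: fault, evict 6, frames [5, 3]
9: fault, evict 3, frames [5, 9]
Page faults: 8.

8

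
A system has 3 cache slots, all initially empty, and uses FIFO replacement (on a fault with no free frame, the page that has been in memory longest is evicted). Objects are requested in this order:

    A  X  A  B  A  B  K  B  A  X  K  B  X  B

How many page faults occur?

A: fault, frames [A]
X: fault, frames [A, X]
A: hit
B: fault, frames [A, X, B]
A: hit
B: hit
K: fault, evict A, frames [X, B, K]
B: hit
A: fault, evict X, frames [B, K, A]
X: fault, evict B, frames [K, A, X]
K: hit
B: fault, evict K, frames [A, X, B]
X: hit
B: hit
Page faults: 7.

7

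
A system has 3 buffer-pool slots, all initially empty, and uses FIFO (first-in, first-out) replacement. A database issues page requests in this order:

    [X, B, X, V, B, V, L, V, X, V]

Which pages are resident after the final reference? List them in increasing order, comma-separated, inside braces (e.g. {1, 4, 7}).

X -> miss, frames [X]
B -> miss, frames [X, B]
X -> hit
V -> miss, frames [X, B, V]
B -> hit
V -> hit
L -> miss, evict X, frames [B, V, L]
V -> hit
X -> miss, evict B, frames [V, L, X]
V -> hit

{L, V, X}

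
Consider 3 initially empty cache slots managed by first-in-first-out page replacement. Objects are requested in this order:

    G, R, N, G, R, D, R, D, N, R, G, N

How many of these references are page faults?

5

G -> fault, frames [G]
R -> fault, frames [G, R]
N -> fault, frames [G, R, N]
G -> hit
R -> hit
D -> fault, evict G, frames [R, N, D]
R -> hit
D -> hit
N -> hit
R -> hit
G -> fault, evict R, frames [N, D, G]
N -> hit
Page faults: 5.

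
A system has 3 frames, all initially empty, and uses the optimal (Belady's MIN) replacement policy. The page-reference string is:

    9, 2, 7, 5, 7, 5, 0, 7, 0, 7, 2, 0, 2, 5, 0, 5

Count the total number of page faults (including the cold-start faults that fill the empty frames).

9: miss, frames {9}
2: miss, frames {9,2}
7: miss, frames {9,2,7}
5: miss, evict 9, frames {2,7,5}
7: hit
5: hit
0: miss, evict 5, frames {2,7,0}
7: hit
0: hit
7: hit
2: hit
0: hit
2: hit
5: miss, evict 7, frames {2,0,5}
0: hit
5: hit
Page faults: 6.

6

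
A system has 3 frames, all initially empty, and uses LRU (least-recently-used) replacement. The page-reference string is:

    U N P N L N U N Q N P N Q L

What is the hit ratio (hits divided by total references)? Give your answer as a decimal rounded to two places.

U → miss, frames {U}
N → miss, frames {U,N}
P → miss, frames {U,N,P}
N → hit
L → miss, evict U, frames {P,N,L}
N → hit
U → miss, evict P, frames {L,N,U}
N → hit
Q → miss, evict L, frames {U,N,Q}
N → hit
P → miss, evict U, frames {Q,N,P}
N → hit
Q → hit
L → miss, evict P, frames {N,Q,L}
Hits: 6 of 14 references → 6/14 = 0.4286.

0.43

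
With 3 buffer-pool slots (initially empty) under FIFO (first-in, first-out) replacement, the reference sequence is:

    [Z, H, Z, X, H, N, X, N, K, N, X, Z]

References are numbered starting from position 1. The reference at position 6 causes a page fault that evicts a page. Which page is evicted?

pos 1: Z → miss, frames {Z}
pos 2: H → miss, frames {Z,H}
pos 3: Z → hit
pos 4: X → miss, frames {Z,H,X}
pos 5: H → hit
pos 6: N → miss, evict Z, frames {H,X,N}
At position 6, page Z is evicted.

Z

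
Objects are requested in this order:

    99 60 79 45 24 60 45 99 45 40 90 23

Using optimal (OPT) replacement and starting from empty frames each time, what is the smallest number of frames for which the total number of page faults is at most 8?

f=1: 12 faults
f=2: 10 faults
f=3: 9 faults
f=4: 8 faults
f=5: 8 faults
f=6: 8 faults
f=7: 8 faults
f=8: 8 faults
Smallest f with faults ≤ 8 is 4.

4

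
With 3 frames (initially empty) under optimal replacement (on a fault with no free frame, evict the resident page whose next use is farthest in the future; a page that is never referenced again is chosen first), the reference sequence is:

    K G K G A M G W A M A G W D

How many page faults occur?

7

K -> fault, frames (K)
G -> fault, frames (K G)
K -> hit
G -> hit
A -> fault, frames (K G A)
M -> fault, evict K, frames (G A M)
G -> hit
W -> fault, evict G, frames (A M W)
A -> hit
M -> hit
A -> hit
G -> fault, evict M, frames (A W G)
W -> hit
D -> fault, evict G, frames (A W D)
Page faults: 7.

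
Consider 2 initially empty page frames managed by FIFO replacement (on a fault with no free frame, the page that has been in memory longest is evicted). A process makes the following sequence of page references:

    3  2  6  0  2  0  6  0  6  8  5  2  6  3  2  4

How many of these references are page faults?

14

3: miss, frames [3]
2: miss, frames [3, 2]
6: miss, evict 3, frames [2, 6]
0: miss, evict 2, frames [6, 0]
2: miss, evict 6, frames [0, 2]
0: hit
6: miss, evict 0, frames [2, 6]
0: miss, evict 2, frames [6, 0]
6: hit
8: miss, evict 6, frames [0, 8]
5: miss, evict 0, frames [8, 5]
2: miss, evict 8, frames [5, 2]
6: miss, evict 5, frames [2, 6]
3: miss, evict 2, frames [6, 3]
2: miss, evict 6, frames [3, 2]
4: miss, evict 3, frames [2, 4]
Page faults: 14.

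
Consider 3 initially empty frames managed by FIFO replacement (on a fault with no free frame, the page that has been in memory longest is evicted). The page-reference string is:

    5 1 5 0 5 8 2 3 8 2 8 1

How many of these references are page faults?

5: fault, frames {5}
1: fault, frames {5,1}
5: hit
0: fault, frames {5,1,0}
5: hit
8: fault, evict 5, frames {1,0,8}
2: fault, evict 1, frames {0,8,2}
3: fault, evict 0, frames {8,2,3}
8: hit
2: hit
8: hit
1: fault, evict 8, frames {2,3,1}
Page faults: 7.

7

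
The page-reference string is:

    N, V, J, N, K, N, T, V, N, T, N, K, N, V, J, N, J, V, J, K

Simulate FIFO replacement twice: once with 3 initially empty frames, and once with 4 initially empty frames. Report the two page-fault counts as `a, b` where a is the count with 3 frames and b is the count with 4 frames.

3 frames: F F F . F F F F . . . F F . F . . F . F → 12 faults.
4 frames: F F F . F . F . F . . . . F F . . . . F → 9 faults.
9 < 12: adding a frame reduced faults, as is typical.

12, 9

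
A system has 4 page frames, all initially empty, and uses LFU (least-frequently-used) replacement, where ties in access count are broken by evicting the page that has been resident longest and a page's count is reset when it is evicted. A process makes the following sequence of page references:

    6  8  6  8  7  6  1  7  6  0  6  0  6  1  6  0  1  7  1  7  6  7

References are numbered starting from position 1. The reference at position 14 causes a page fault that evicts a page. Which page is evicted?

8

pos 1: 6 → miss, frames (6)
pos 2: 8 → miss, frames (6 8)
pos 3: 6 → hit
pos 4: 8 → hit
pos 5: 7 → miss, frames (6 8 7)
pos 6: 6 → hit
pos 7: 1 → miss, frames (6 8 7 1)
pos 8: 7 → hit
pos 9: 6 → hit
pos 10: 0 → miss, evict 1, frames (6 8 7 0)
pos 11: 6 → hit
pos 12: 0 → hit
pos 13: 6 → hit
pos 14: 1 → miss, evict 8, frames (6 7 0 1)
At position 14, page 8 is evicted.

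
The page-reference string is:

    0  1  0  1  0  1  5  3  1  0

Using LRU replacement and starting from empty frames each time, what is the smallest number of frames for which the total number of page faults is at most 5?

3

f=1: 10 faults
f=2: 6 faults
f=3: 5 faults
f=4: 4 faults
Smallest f with faults ≤ 5 is 3.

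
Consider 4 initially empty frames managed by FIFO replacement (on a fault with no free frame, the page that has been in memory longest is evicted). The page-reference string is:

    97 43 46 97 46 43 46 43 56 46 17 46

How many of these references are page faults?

5

97 → fault, frames {97}
43 → fault, frames {97,43}
46 → fault, frames {97,43,46}
97 → hit
46 → hit
43 → hit
46 → hit
43 → hit
56 → fault, frames {97,43,46,56}
46 → hit
17 → fault, evict 97, frames {43,46,56,17}
46 → hit
Page faults: 5.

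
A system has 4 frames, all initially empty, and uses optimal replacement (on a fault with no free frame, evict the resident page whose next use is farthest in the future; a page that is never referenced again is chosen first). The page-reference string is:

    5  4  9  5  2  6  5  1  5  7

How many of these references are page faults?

5 → miss, frames {5}
4 → miss, frames {5,4}
9 → miss, frames {5,4,9}
5 → hit
2 → miss, frames {5,4,9,2}
6 → miss, evict 2, frames {5,4,9,6}
5 → hit
1 → miss, evict 6, frames {5,4,9,1}
5 → hit
7 → miss, evict 1, frames {5,4,9,7}
Page faults: 7.

7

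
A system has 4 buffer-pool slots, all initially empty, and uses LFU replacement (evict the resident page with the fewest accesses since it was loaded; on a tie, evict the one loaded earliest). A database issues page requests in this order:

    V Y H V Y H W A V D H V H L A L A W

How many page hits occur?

7

V -> miss, frames (V)
Y -> miss, frames (V Y)
H -> miss, frames (V Y H)
V -> hit
Y -> hit
H -> hit
W -> miss, frames (V Y H W)
A -> miss, evict W, frames (V Y H A)
V -> hit
D -> miss, evict A, frames (V Y H D)
H -> hit
V -> hit
H -> hit
L -> miss, evict D, frames (V Y H L)
A -> miss, evict L, frames (V Y H A)
L -> miss, evict A, frames (V Y H L)
A -> miss, evict L, frames (V Y H A)
W -> miss, evict A, frames (V Y H W)
Hits: 7.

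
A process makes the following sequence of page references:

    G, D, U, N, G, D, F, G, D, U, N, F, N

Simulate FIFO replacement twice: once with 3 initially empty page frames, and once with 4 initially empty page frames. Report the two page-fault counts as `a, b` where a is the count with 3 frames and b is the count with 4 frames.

9, 10

3 frames: F F F F F F F . . F F . . → 9 faults.
4 frames: F F F F . . F F F F F F . → 10 faults.
10 > 9: adding a frame increased faults — Belady's anomaly.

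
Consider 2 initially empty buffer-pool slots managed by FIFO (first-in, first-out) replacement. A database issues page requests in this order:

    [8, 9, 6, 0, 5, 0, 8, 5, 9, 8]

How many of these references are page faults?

7

8 -> fault, frames (8)
9 -> fault, frames (8 9)
6 -> fault, evict 8, frames (9 6)
0 -> fault, evict 9, frames (6 0)
5 -> fault, evict 6, frames (0 5)
0 -> hit
8 -> fault, evict 0, frames (5 8)
5 -> hit
9 -> fault, evict 5, frames (8 9)
8 -> hit
Page faults: 7.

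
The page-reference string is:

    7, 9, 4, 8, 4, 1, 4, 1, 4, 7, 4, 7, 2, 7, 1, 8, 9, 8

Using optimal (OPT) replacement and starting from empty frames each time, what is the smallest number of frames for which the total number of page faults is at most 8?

f=1: 18 faults
f=2: 10 faults
f=3: 8 faults
f=4: 7 faults
f=5: 6 faults
f=6: 6 faults
Smallest f with faults ≤ 8 is 3.

3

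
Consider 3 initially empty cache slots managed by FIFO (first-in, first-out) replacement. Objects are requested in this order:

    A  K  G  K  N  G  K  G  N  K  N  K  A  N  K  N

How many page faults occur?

A → miss, frames {A}
K → miss, frames {A,K}
G → miss, frames {A,K,G}
K → hit
N → miss, evict A, frames {K,G,N}
G → hit
K → hit
G → hit
N → hit
K → hit
N → hit
K → hit
A → miss, evict K, frames {G,N,A}
N → hit
K → miss, evict G, frames {N,A,K}
N → hit
Page faults: 6.

6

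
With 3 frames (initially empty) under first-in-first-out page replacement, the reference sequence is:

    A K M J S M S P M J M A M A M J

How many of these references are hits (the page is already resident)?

7

A → fault, frames {A}
K → fault, frames {A,K}
M → fault, frames {A,K,M}
J → fault, evict A, frames {K,M,J}
S → fault, evict K, frames {M,J,S}
M → hit
S → hit
P → fault, evict M, frames {J,S,P}
M → fault, evict J, frames {S,P,M}
J → fault, evict S, frames {P,M,J}
M → hit
A → fault, evict P, frames {M,J,A}
M → hit
A → hit
M → hit
J → hit
Hits: 7.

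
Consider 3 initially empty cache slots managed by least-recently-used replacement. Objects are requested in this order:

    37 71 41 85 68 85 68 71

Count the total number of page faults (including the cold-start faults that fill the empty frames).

37 -> fault, frames {37}
71 -> fault, frames {37,71}
41 -> fault, frames {37,71,41}
85 -> fault, evict 37, frames {71,41,85}
68 -> fault, evict 71, frames {41,85,68}
85 -> hit
68 -> hit
71 -> fault, evict 41, frames {85,68,71}
Page faults: 6.

6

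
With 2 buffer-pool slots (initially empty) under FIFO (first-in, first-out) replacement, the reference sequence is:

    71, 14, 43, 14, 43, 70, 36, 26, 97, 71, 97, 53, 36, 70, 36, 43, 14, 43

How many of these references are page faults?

13

71 -> fault, frames (71)
14 -> fault, frames (71 14)
43 -> fault, evict 71, frames (14 43)
14 -> hit
43 -> hit
70 -> fault, evict 14, frames (43 70)
36 -> fault, evict 43, frames (70 36)
26 -> fault, evict 70, frames (36 26)
97 -> fault, evict 36, frames (26 97)
71 -> fault, evict 26, frames (97 71)
97 -> hit
53 -> fault, evict 97, frames (71 53)
36 -> fault, evict 71, frames (53 36)
70 -> fault, evict 53, frames (36 70)
36 -> hit
43 -> fault, evict 36, frames (70 43)
14 -> fault, evict 70, frames (43 14)
43 -> hit
Page faults: 13.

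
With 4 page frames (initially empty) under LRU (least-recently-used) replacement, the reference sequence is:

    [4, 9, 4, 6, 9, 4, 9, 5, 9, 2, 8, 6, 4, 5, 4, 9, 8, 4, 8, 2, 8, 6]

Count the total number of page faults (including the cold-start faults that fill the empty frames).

4 -> miss, frames [4]
9 -> miss, frames [4, 9]
4 -> hit
6 -> miss, frames [9, 4, 6]
9 -> hit
4 -> hit
9 -> hit
5 -> miss, frames [6, 4, 9, 5]
9 -> hit
2 -> miss, evict 6, frames [4, 5, 9, 2]
8 -> miss, evict 4, frames [5, 9, 2, 8]
6 -> miss, evict 5, frames [9, 2, 8, 6]
4 -> miss, evict 9, frames [2, 8, 6, 4]
5 -> miss, evict 2, frames [8, 6, 4, 5]
4 -> hit
9 -> miss, evict 8, frames [6, 5, 4, 9]
8 -> miss, evict 6, frames [5, 4, 9, 8]
4 -> hit
8 -> hit
2 -> miss, evict 5, frames [9, 4, 8, 2]
8 -> hit
6 -> miss, evict 9, frames [4, 2, 8, 6]
Page faults: 13.

13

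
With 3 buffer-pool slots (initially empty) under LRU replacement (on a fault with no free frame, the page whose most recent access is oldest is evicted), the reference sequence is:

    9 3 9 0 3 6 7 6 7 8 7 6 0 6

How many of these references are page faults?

7

9: fault, frames (9)
3: fault, frames (9 3)
9: hit
0: fault, frames (3 9 0)
3: hit
6: fault, evict 9, frames (0 3 6)
7: fault, evict 0, frames (3 6 7)
6: hit
7: hit
8: fault, evict 3, frames (6 7 8)
7: hit
6: hit
0: fault, evict 8, frames (7 6 0)
6: hit
Page faults: 7.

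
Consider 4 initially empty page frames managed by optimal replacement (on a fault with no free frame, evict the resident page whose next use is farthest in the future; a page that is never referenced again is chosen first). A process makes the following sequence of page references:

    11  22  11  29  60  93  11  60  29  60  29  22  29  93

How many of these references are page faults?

6

11 -> miss, frames [11]
22 -> miss, frames [11, 22]
11 -> hit
29 -> miss, frames [11, 22, 29]
60 -> miss, frames [11, 22, 29, 60]
93 -> miss, evict 22, frames [11, 29, 60, 93]
11 -> hit
60 -> hit
29 -> hit
60 -> hit
29 -> hit
22 -> miss, evict 60, frames [11, 29, 93, 22]
29 -> hit
93 -> hit
Page faults: 6.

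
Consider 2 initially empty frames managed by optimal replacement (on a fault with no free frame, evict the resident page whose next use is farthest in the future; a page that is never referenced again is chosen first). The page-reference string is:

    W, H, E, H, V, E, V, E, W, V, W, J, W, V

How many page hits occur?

7

W → miss, frames [W]
H → miss, frames [W, H]
E → miss, evict W, frames [H, E]
H → hit
V → miss, evict H, frames [E, V]
E → hit
V → hit
E → hit
W → miss, evict E, frames [V, W]
V → hit
W → hit
J → miss, evict V, frames [W, J]
W → hit
V → miss, evict J, frames [W, V]
Hits: 7.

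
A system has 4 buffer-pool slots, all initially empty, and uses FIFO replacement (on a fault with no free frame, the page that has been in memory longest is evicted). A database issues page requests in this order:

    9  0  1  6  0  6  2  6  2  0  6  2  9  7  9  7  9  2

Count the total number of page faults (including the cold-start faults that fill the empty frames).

7

9 -> fault, frames (9)
0 -> fault, frames (9 0)
1 -> fault, frames (9 0 1)
6 -> fault, frames (9 0 1 6)
0 -> hit
6 -> hit
2 -> fault, evict 9, frames (0 1 6 2)
6 -> hit
2 -> hit
0 -> hit
6 -> hit
2 -> hit
9 -> fault, evict 0, frames (1 6 2 9)
7 -> fault, evict 1, frames (6 2 9 7)
9 -> hit
7 -> hit
9 -> hit
2 -> hit
Page faults: 7.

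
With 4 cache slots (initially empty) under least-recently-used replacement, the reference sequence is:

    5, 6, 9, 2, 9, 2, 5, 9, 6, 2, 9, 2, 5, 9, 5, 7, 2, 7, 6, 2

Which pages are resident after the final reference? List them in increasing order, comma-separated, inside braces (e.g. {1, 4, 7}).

5 -> miss, frames [5]
6 -> miss, frames [5, 6]
9 -> miss, frames [5, 6, 9]
2 -> miss, frames [5, 6, 9, 2]
9 -> hit
2 -> hit
5 -> hit
9 -> hit
6 -> hit
2 -> hit
9 -> hit
2 -> hit
5 -> hit
9 -> hit
5 -> hit
7 -> miss, evict 6, frames [2, 9, 5, 7]
2 -> hit
7 -> hit
6 -> miss, evict 9, frames [5, 2, 7, 6]
2 -> hit

{2, 5, 6, 7}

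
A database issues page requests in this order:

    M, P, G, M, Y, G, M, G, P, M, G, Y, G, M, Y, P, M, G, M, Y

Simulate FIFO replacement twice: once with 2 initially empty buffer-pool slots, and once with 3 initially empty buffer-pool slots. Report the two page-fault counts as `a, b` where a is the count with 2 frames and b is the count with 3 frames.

2 frames: F F F F F F F . F . F F . F . F . F F F → 15 faults.
3 frames: F F F . F . F . F . F F . F . F . F . F → 12 faults.
12 < 15: adding a frame reduced faults, as is typical.

15, 12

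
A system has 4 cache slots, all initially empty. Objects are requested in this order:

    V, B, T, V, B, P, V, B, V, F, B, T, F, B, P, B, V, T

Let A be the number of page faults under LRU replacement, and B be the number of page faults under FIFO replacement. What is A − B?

Under LRU: F F F . . F . . . F . F . . F . F F → 9 faults.
Under FIFO: F F F . . F . . . F . . . . . . F . → 6 faults.
A − B = 9 − 6 = 3.

3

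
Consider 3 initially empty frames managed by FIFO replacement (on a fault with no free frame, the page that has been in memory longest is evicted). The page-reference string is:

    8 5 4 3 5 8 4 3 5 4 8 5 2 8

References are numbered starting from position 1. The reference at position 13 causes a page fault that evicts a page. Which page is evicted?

pos 1: 8 -> miss, frames (8)
pos 2: 5 -> miss, frames (8 5)
pos 3: 4 -> miss, frames (8 5 4)
pos 4: 3 -> miss, evict 8, frames (5 4 3)
pos 5: 5 -> hit
pos 6: 8 -> miss, evict 5, frames (4 3 8)
pos 7: 4 -> hit
pos 8: 3 -> hit
pos 9: 5 -> miss, evict 4, frames (3 8 5)
pos 10: 4 -> miss, evict 3, frames (8 5 4)
pos 11: 8 -> hit
pos 12: 5 -> hit
pos 13: 2 -> miss, evict 8, frames (5 4 2)
At position 13, page 8 is evicted.

8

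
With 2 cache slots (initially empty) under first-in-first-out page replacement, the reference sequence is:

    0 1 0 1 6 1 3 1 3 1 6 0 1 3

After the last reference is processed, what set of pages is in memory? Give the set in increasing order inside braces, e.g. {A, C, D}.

0 → fault, frames [0]
1 → fault, frames [0, 1]
0 → hit
1 → hit
6 → fault, evict 0, frames [1, 6]
1 → hit
3 → fault, evict 1, frames [6, 3]
1 → fault, evict 6, frames [3, 1]
3 → hit
1 → hit
6 → fault, evict 3, frames [1, 6]
0 → fault, evict 1, frames [6, 0]
1 → fault, evict 6, frames [0, 1]
3 → fault, evict 0, frames [1, 3]

{1, 3}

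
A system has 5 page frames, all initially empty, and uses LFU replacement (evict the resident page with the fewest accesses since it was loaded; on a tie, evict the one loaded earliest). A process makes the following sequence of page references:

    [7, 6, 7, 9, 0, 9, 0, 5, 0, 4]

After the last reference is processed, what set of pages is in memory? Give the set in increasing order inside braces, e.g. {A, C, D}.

7: miss, frames (7)
6: miss, frames (7 6)
7: hit
9: miss, frames (7 6 9)
0: miss, frames (7 6 9 0)
9: hit
0: hit
5: miss, frames (7 6 9 0 5)
0: hit
4: miss, evict 6, frames (7 9 0 5 4)

{0, 4, 5, 7, 9}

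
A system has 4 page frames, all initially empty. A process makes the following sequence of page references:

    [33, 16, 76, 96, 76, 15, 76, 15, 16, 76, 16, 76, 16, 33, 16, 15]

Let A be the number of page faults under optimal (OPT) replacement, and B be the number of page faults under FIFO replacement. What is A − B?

Under OPT: F F F F . F . . . . . . . . . . → 5 faults.
Under FIFO: F F F F . F . . . . . . . F F . → 7 faults.
A − B = 5 − 7 = -2.

-2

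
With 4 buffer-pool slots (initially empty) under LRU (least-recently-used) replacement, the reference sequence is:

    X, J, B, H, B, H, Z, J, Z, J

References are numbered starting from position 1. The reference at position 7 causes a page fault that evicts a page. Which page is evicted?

pos 1: X: miss, frames {X}
pos 2: J: miss, frames {X,J}
pos 3: B: miss, frames {X,J,B}
pos 4: H: miss, frames {X,J,B,H}
pos 5: B: hit
pos 6: H: hit
pos 7: Z: miss, evict X, frames {J,B,H,Z}
At position 7, page X is evicted.

X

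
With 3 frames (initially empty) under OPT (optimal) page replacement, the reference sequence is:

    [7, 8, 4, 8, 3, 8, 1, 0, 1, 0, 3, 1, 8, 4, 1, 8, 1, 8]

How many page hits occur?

7 → miss, frames [7]
8 → miss, frames [7, 8]
4 → miss, frames [7, 8, 4]
8 → hit
3 → miss, evict 7, frames [8, 4, 3]
8 → hit
1 → miss, evict 4, frames [8, 3, 1]
0 → miss, evict 8, frames [3, 1, 0]
1 → hit
0 → hit
3 → hit
1 → hit
8 → miss, evict 0, frames [3, 1, 8]
4 → miss, evict 3, frames [1, 8, 4]
1 → hit
8 → hit
1 → hit
8 → hit
Hits: 10.

10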